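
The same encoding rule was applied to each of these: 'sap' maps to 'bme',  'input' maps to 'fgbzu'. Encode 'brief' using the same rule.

The output letters match the input read backwards, each shifted +12: sap reversed is pas. The word is reversed, then every letter is shifted forward by 12.
On brief: reverse → feirb; then shift: f+12=r, e+12=q, i+12=u, r+12=d, b+12=n.

rqudn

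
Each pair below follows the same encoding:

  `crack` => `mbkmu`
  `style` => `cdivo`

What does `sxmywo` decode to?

Compare letters: c→m is +10, r→b is +10, a→k is +10 — a constant shift. It's a constant shift of +10 (ROT10).
Reversing it on sxmywo: s−10=i, x−10=n, m−10=c, y−10=o, w−10=m, o−10=e.

income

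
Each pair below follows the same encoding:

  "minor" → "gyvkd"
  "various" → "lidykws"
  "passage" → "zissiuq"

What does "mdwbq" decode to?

crude

m(12)→g(6) and i(8)→y(24) fit y≡15x+8 (mod 26); the inverse of 15 mod 26 is 7. Each letter's alphabet position (a=0..z=25) is mapped through 15·x+8 mod 26 — an affine cipher.
Undoing it on mdwbq: m(12)→7·(12−8)≡2=c; d(3)→7·(3−8)≡17=r; w(22)→7·(22−8)≡20=u; b(1)→7·(1−8)≡3=d; q(16)→7·(16−8)≡4=e (all mod 26).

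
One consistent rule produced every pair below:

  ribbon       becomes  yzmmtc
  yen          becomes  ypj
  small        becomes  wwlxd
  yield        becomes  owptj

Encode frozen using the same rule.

ypkzcq

Read the word backwards and shift each letter +11.
Applying it to frozen: reverse → nezorf; then shift: n+11=y, e+11=p, z+11=k, o+11=z, r+11=c, f+11=q.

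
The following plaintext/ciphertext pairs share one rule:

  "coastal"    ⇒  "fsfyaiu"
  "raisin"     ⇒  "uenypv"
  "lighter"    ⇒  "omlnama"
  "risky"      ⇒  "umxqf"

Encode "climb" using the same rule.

fpnsi

In coastal: c→f is +3, o→s is +4, a→f is +5, s→y is +6 — the shift increases by 1 each position. Each letter shifts forward by (position + 3), i.e. 3, 4, 5, … — the shift grows by one for each successive letter.
For climb: c+3=f, l+4=p, i+5=n, m+6=s, b+7=i.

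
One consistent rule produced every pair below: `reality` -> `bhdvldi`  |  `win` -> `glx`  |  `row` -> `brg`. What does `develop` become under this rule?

The shift depends on letter class: consonant r→b is +10, but vowel e→h is +3. Two shifts are in play — +3 for a/e/i/o/u, +10 for every other letter.
For develop: d(cons)+10=n, e(vowel)+3=h, v(cons)+10=f, e(vowel)+3=h, l(cons)+10=v, o(vowel)+3=r, p(cons)+10=z.

nhfhvrz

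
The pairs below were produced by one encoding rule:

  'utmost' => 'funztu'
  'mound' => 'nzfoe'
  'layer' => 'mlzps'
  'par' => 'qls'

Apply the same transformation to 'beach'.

cpldi

The shift depends on letter class: consonant t→u is +1, but vowel u→f is +11. Vowels shift forward by 11 and consonants shift forward by 1.
For beach: b(cons)+1=c, e(vowel)+11=p, a(vowel)+11=l, c(cons)+1=d, h(cons)+1=i.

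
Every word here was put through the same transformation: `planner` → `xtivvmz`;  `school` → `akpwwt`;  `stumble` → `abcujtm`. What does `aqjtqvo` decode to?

Compare letters: p→x is +8, l→t is +8, a→i is +8 — a constant shift. This is a Caesar cipher with shift 8.
Reversing it on aqjtqvo: a−8=s, q−8=i, j−8=b, t−8=l, q−8=i, v−8=n, o−8=g.

sibling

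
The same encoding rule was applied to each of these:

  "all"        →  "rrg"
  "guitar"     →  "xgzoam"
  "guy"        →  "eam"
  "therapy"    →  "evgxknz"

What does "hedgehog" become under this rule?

munkmjkn

The word is reversed, then every letter is shifted forward by 6.
Applying it to hedgehog: reverse → gohegdeh; then shift: g+6=m, o+6=u, h+6=n, e+6=k, g+6=m, d+6=j, e+6=k, h+6=n.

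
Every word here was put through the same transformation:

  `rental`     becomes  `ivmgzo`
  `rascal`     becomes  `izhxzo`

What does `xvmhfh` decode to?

Each pair mirrors across the alphabet (r↔i, e↔v, n↔m): positions sum to 25. Letters are reflected about the middle of the alphabet (position → 25−position): Atbash.
Decoding xvmhfh: x↔c, v↔e, m↔n, h↔s, f↔u, h↔s.

census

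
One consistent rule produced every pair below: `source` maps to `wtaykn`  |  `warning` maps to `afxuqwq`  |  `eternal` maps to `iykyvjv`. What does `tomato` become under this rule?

xtshbx

In source: s→w is +4, o→t is +5, u→a is +6, r→y is +7 — the shift increases by 1 each position. The shift increases by 1 at each position, starting from +4: 4, 5, 6, ….
For tomato: t+4=x, o+5=t, m+6=s, a+7=h, t+8=b, o+9=x.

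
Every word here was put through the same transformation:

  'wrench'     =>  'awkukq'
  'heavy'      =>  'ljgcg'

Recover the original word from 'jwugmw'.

frozen

In wrench: w→a is +4, r→w is +5, e→k is +6, n→u is +7 — the shift increases by 1 each position. Each letter shifts forward by (position + 4), i.e. 4, 5, 6, … — the shift grows by one for each successive letter.
Decoding jwugmw: j−4=f, w−5=r, u−6=o, g−7=z, m−8=e, w−9=n.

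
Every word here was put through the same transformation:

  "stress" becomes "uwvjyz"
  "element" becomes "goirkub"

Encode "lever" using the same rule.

nhzjx

The shift increases by 1 at each position, starting from +2: 2, 3, 4, ….
Applying it to lever: l+2=n, e+3=h, v+4=z, e+5=j, r+6=x.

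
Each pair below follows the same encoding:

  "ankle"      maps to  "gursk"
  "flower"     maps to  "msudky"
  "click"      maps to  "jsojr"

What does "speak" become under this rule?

The shift depends on letter class: consonant n→u is +7, but vowel a→g is +6. The rule splits by letter class: vowels +6, consonants +7.
Applying it to speak: s(cons)+7=z, p(cons)+7=w, e(vowel)+6=k, a(vowel)+6=g, k(cons)+7=r.

zwkgr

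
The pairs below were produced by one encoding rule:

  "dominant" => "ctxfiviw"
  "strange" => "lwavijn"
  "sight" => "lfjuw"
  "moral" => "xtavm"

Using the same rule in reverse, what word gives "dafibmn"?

d(3)→c(2) and o(14)→t(19) fit y≡11x+21 (mod 26); the inverse of 11 mod 26 is 19. This is an affine cipher: with a=0,…,z=25, each position x becomes (11x+21) mod 26.
Undoing it on dafibmn: d(3)→19·(3−21)≡22=w; a(0)→19·(0−21)≡17=r; f(5)→19·(5−21)≡8=i; i(8)→19·(8−21)≡13=n; b(1)→19·(1−21)≡10=k; m(12)→19·(12−21)≡11=l; n(13)→19·(13−21)≡4=e (all mod 26).

wrinkle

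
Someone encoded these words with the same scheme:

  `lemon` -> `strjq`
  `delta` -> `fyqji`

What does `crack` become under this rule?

The output letters match the input read backwards, each shifted +5: lemon reversed is nomel. The word is reversed, then every letter is shifted forward by 5.
For crack: reverse → kcarc; then shift: k+5=p, c+5=h, a+5=f, r+5=w, c+5=h.

phfwh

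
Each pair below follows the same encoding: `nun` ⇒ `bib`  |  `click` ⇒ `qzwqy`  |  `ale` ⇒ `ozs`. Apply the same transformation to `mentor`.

asbhcf

This is a Caesar cipher with shift 14.
On mentor: m+14=a, e+14=s, n+14=b, t+14=h, o+14=c, r+14=f.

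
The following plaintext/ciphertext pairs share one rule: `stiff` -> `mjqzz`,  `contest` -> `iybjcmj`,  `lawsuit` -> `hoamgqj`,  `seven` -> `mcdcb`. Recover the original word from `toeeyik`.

hammock

s(18)→m(12) and t(19)→j(9) fit y≡23x+14 (mod 26); the inverse of 23 mod 26 is 17. This is an affine cipher: with a=0,…,z=25, each position x becomes (23x+14) mod 26.
Reversing it on toeeyik: t(19)→17·(19−14)≡7=h; o(14)→17·(14−14)≡0=a; e(4)→17·(4−14)≡12=m; e(4)→17·(4−14)≡12=m; y(24)→17·(24−14)≡14=o; i(8)→17·(8−14)≡2=c; k(10)→17·(10−14)≡10=k (all mod 26).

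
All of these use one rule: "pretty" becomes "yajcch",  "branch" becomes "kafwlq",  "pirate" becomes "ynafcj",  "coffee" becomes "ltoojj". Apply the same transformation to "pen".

The shift depends on letter class: consonant p→y is +9, but vowel e→j is +5. The rule splits by letter class: vowels +5, consonants +9.
For pen: p(cons)+9=y, e(vowel)+5=j, n(cons)+9=w.

yjw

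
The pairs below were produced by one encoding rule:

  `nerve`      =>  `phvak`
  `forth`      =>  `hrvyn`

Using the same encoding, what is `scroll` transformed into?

ufvtrs

In nerve: n→p is +2, e→h is +3, r→v is +4, v→a is +5 — the shift increases by 1 each position. The shift increases by 1 at each position, starting from +2: 2, 3, 4, ….
Applying it to scroll: s+2=u, c+3=f, r+4=v, o+5=t, l+6=r, l+7=s.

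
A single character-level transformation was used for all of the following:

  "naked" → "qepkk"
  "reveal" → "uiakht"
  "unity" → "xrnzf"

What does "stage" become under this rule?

In naked: n→q is +3, a→e is +4, k→p is +5, e→k is +6 — the shift increases by 1 each position. The shift increases by 1 at each position, starting from +3: 3, 4, 5, ….
Applying it to stage: s+3=v, t+4=x, a+5=f, g+6=m, e+7=l.

vxfml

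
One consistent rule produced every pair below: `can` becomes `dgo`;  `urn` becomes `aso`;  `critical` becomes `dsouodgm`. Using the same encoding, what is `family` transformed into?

Two shifts are in play — +6 for a/e/i/o/u, +1 for every other letter.
On family: f(cons)+1=g, a(vowel)+6=g, m(cons)+1=n, i(vowel)+6=o, l(cons)+1=m, y(cons)+1=z.

ggnomz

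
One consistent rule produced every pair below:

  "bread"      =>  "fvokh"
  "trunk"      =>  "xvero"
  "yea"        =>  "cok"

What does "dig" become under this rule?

The shift depends on letter class: consonant b→f is +4, but vowel e→o is +10. The rule splits by letter class: vowels +10, consonants +4.
Applying it to dig: d(cons)+4=h, i(vowel)+10=s, g(cons)+4=k.

hsk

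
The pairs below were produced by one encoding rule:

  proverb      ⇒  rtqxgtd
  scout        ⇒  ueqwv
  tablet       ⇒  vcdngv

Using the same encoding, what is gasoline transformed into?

icuqnkpg

Compare letters: p→r is +2, r→t is +2, o→q is +2 — a constant shift. Every letter moves 2 places later in the alphabet, wrapping around z→a.
Applying it to gasoline: g+2=i, a+2=c, s+2=u, o+2=q, l+2=n, i+2=k, n+2=p, e+2=g.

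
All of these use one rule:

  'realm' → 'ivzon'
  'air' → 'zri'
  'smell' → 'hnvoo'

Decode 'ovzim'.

learn

Each pair mirrors across the alphabet (r↔i, e↔v, a↔z): positions sum to 25. This is the alphabet-reversal cipher (Atbash): a becomes z, b becomes y, etc.
Reversing it on ovzim: o↔l, v↔e, z↔a, i↔r, m↔n.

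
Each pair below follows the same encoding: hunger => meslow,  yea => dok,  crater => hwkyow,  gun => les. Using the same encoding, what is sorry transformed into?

The shift depends on letter class: consonant h→m is +5, but vowel u→e is +10. The rule splits by letter class: vowels +10, consonants +5.
Applying it to sorry: s(cons)+5=x, o(vowel)+10=y, r(cons)+5=w, r(cons)+5=w, y(cons)+5=d.

xywwd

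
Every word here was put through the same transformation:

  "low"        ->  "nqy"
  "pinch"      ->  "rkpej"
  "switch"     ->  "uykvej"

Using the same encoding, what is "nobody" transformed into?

pqdqfa

Compare letters: l→n is +2, o→q is +2, w→y is +2 — a constant shift. Every letter moves 2 places later in the alphabet, wrapping around z→a.
On nobody: n+2=p, o+2=q, b+2=d, o+2=q, d+2=f, y+2=a.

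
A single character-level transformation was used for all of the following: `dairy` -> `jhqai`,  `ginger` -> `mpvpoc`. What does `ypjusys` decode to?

sibling

In dairy: d→j is +6, a→h is +7, i→q is +8, r→a is +9 — the shift increases by 1 each position. Letter i (0-indexed) is shifted by i+6, so successive shifts are 6, 7, 8, ….
Reversing it on ypjusys: y−6=s, p−7=i, j−8=b, u−9=l, s−10=i, y−11=n, s−12=g.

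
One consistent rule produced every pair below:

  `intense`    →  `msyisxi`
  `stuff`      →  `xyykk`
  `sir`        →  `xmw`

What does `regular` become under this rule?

wilyqew

The shift depends on letter class: consonant n→s is +5, but vowel i→m is +4. The rule splits by letter class: vowels +4, consonants +5.
Applying it to regular: r(cons)+5=w, e(vowel)+4=i, g(cons)+5=l, u(vowel)+4=y, l(cons)+5=q, a(vowel)+4=e, r(cons)+5=w.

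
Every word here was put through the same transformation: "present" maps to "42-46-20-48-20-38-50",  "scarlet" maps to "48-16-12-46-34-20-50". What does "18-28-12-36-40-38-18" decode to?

p(#16)→42 and r(#18)→46: differences scale by 2, so n = 2·pos + 10. With a=1..z=26, the number is 2·pos + 10.
Undoing it on 18-28-12-36-40-38-18: 18→(18−10)÷2=4=d, 28→(28−10)÷2=9=i, 12→(12−10)÷2=1=a, 36→(36−10)÷2=13=m, 40→(40−10)÷2=15=o, 38→(38−10)÷2=14=n, 18→(18−10)÷2=4=d.

diamond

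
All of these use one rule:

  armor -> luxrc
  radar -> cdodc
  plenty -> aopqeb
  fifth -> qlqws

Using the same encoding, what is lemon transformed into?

whxry

Shifts by position in armor: pos 0: a→l (+11), pos 1: r→u (+3), pos 2: m→x (+11), pos 3: o→r (+3) — repeating every 2. The shifts repeat in a cycle of length 2: positions 0,1,… shift by +11, +3, then the pattern repeats.
For lemon: l+11=w, e+3=h, m+11=x, o+3=r, n+11=y.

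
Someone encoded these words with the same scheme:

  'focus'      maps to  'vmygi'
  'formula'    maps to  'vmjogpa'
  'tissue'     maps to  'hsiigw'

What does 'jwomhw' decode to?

remote

f(5)→v(21) and o(14)→m(12) fit y≡25x+0 (mod 26); the inverse of 25 mod 26 is 25. Each letter's alphabet position (a=0..z=25) is mapped through 25·x+0 mod 26 — an affine cipher.
Decoding jwomhw: j(9)→25·(9−0)≡17=r; w(22)→25·(22−0)≡4=e; o(14)→25·(14−0)≡12=m; m(12)→25·(12−0)≡14=o; h(7)→25·(7−0)≡19=t; w(22)→25·(22−0)≡4=e (all mod 26).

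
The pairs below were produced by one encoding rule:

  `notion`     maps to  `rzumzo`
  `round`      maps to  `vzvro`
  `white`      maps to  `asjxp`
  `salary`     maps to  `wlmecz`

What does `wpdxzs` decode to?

Shifts by position in notion: pos 0: n→r (+4), pos 1: o→z (+11), pos 2: t→u (+1), pos 3: i→m (+4), pos 4: o→z (+11), pos 5: n→o (+1) — repeating every 3. It's a Vigenère-style cipher with numeric key [4,11,1]: position i shifts by key[i mod 3].
Undoing it on wpdxzs: w−4=s, p−11=e, d−1=c, x−4=t, z−11=o, s−1=r.

sector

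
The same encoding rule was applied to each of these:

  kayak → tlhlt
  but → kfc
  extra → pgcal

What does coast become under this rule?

Two shifts are in play — +11 for a/e/i/o/u, +9 for every other letter.
For coast: c(cons)+9=l, o(vowel)+11=z, a(vowel)+11=l, s(cons)+9=b, t(cons)+9=c.

lzlbc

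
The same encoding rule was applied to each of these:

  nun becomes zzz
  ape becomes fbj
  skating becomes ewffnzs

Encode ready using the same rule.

djfpk

The shift depends on letter class: consonant n→z is +12, but vowel u→z is +5. Two shifts are in play — +5 for a/e/i/o/u, +12 for every other letter.
For ready: r(cons)+12=d, e(vowel)+5=j, a(vowel)+5=f, d(cons)+12=p, y(cons)+12=k.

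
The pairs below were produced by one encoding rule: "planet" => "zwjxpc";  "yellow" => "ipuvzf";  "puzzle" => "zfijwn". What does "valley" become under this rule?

fluvph

Shifts by position in planet: pos 0: p→z (+10), pos 1: l→w (+11), pos 2: a→j (+9), pos 3: n→x (+10), pos 4: e→p (+11), pos 5: t→c (+9) — repeating every 3. It's a Vigenère-style cipher with numeric key [10,11,9]: position i shifts by key[i mod 3].
On valley: v+10=f, a+11=l, l+9=u, l+10=v, e+11=p, y+9=h.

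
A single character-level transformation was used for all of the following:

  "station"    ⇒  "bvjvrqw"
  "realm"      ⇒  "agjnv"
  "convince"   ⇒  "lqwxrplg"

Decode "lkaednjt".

The shifts repeat in a cycle of length 2: positions 0,1,… shift by +9, +2, then the pattern repeats.
Decoding lkaednjt: l−9=c, k−2=i, a−9=r, e−2=c, d−9=u, n−2=l, j−9=a, t−2=r.

circular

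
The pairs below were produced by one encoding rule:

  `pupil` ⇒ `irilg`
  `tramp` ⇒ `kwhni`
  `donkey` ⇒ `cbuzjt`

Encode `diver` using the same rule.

clyjw

This is an affine cipher: with a=0,…,z=25, each position x becomes (7x+7) mod 26.
Applying it to diver: d(3)→7·3+7≡2=c; i(8)→7·8+7≡11=l; v(21)→7·21+7≡24=y; e(4)→7·4+7≡9=j; r(17)→7·17+7≡22=w (all mod 26).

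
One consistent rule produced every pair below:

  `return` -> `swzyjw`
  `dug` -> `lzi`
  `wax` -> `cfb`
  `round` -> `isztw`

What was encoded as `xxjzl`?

The output letters match the input read backwards, each shifted +5: return reversed is nruter. The word is reversed, then every letter is shifted forward by 5.
Undoing it on xxjzl: shift back: x−5=s, x−5=s, j−5=e, z−5=u, l−5=g → sseug; then reverse → guess.

guess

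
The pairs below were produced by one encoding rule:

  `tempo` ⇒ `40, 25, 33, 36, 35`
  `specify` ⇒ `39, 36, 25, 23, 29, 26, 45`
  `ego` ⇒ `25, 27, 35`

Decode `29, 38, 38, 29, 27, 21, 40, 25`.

t is letter #20 and maps to 40: an offset of 20. Letters become their 1-based position plus 20 (so a→21, b→22, …).
Reversing it on 29, 38, 38, 29, 27, 21, 40, 25: 29→(29−20)÷1=9=i, 38→(38−20)÷1=18=r, 38→(38−20)÷1=18=r, 29→(29−20)÷1=9=i, 27→(27−20)÷1=7=g, 21→(21−20)÷1=1=a, 40→(40−20)÷1=20=t, 25→(25−20)÷1=5=e.

irrigate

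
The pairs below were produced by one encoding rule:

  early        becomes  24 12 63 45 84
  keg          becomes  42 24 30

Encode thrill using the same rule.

e(#5)→24 and a(#1)→12: differences scale by 3, so n = 3·pos + 9. Each letter becomes 3×(its alphabet position, a=1..z=26) + 9.
On thrill: t=20→69, h=8→33, r=18→63, i=9→36, l=12→45, l=12→45.

69 33 63 36 45 45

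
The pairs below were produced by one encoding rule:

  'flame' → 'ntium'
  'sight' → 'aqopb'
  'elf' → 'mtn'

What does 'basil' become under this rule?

Compare letters: f→n is +8, l→t is +8, a→i is +8 — a constant shift. Every letter moves 8 places later in the alphabet, wrapping around z→a.
For basil: b+8=j, a+8=i, s+8=a, i+8=q, l+8=t.

jiaqt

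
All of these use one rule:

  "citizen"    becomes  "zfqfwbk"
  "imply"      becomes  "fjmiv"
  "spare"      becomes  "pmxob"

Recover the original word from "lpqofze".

Compare letters: c→z is +23, i→f is +23, t→q is +23 — a constant shift. Every letter moves 23 places later in the alphabet, wrapping around z→a.
Undoing it on lpqofze: l−23=o, p−23=s, q−23=t, o−23=r, f−23=i, z−23=c, e−23=h.

ostrich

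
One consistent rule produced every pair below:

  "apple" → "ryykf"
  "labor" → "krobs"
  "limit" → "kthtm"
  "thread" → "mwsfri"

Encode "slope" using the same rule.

pkbyf

a(0)→r(17) and p(15)→y(24) fit y≡23x+17 (mod 26); the inverse of 23 mod 26 is 17. This is an affine cipher: with a=0,…,z=25, each position x becomes (23x+17) mod 26.
On slope: s(18)→23·18+17≡15=p; l(11)→23·11+17≡10=k; o(14)→23·14+17≡1=b; p(15)→23·15+17≡24=y; e(4)→23·4+17≡5=f (all mod 26).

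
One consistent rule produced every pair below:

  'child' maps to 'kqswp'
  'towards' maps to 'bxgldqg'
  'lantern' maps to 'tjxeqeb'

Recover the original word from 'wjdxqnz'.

oatmeal

In child: c→k is +8, h→q is +9, i→s is +10, l→w is +11 — the shift increases by 1 each position. Letter i (0-indexed) is shifted by i+8, so successive shifts are 8, 9, 10, ….
Reversing it on wjdxqnz: w−8=o, j−9=a, d−10=t, x−11=m, q−12=e, n−13=a, z−14=l.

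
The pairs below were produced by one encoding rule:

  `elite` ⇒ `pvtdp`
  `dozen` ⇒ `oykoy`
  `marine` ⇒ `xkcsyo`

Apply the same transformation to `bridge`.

The shifts repeat in a cycle of length 2: positions 0,1,… shift by +11, +10, then the pattern repeats.
Applying it to bridge: b+11=m, r+10=b, i+11=t, d+10=n, g+11=r, e+10=o.

mbtnro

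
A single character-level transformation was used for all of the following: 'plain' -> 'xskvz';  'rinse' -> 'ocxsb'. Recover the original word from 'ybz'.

pro

The word is reversed, then every letter is shifted forward by 10.
Decoding ybz: shift back: y−10=o, b−10=r, z−10=p → orp; then reverse → pro.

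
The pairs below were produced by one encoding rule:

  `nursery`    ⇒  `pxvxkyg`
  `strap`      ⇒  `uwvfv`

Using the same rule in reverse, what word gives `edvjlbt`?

careful

In nursery: n→p is +2, u→x is +3, r→v is +4, s→x is +5 — the shift increases by 1 each position. Each letter shifts forward by (position + 2), i.e. 2, 3, 4, … — the shift grows by one for each successive letter.
Undoing it on edvjlbt: e−2=c, d−3=a, v−4=r, j−5=e, l−6=f, b−7=u, t−8=l.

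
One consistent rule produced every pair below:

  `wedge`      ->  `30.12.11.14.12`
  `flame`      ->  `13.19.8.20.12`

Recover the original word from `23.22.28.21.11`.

w is letter #23 and maps to 30: an offset of 7. Letters become their 1-based position plus 7 (so a→8, b→9, …).
Reversing it on 23.22.28.21.11: 23→(23−7)÷1=16=p, 22→(22−7)÷1=15=o, 28→(28−7)÷1=21=u, 21→(21−7)÷1=14=n, 11→(11−7)÷1=4=d.

pound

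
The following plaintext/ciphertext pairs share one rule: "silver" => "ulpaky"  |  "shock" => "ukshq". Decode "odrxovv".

mansion

In silver: s→u is +2, i→l is +3, l→p is +4, v→a is +5 — the shift increases by 1 each position. Each letter shifts forward by (position + 2), i.e. 2, 3, 4, … — the shift grows by one for each successive letter.
Decoding odrxovv: o−2=m, d−3=a, r−4=n, x−5=s, o−6=i, v−7=o, v−8=n.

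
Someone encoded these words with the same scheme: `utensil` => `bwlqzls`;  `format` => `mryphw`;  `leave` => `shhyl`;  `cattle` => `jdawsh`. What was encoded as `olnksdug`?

highland

Shifts by position in utensil: pos 0: u→b (+7), pos 1: t→w (+3), pos 2: e→l (+7), pos 3: n→q (+3) — repeating every 2. A repeating key of period 2 is used — shifts +7, +3 over and over.
Decoding olnksdug: o−7=h, l−3=i, n−7=g, k−3=h, s−7=l, d−3=a, u−7=n, g−3=d.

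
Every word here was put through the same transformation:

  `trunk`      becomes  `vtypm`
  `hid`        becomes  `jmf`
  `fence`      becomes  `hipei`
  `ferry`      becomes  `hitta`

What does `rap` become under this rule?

ter

The shift depends on letter class: consonant t→v is +2, but vowel u→y is +4. The rule splits by letter class: vowels +4, consonants +2.
For rap: r(cons)+2=t, a(vowel)+4=e, p(cons)+2=r.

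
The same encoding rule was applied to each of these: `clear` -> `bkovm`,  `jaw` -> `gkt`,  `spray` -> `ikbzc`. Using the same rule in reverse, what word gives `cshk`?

The output letters match the input read backwards, each shifted +10: clear reversed is raelc. The word is reversed, then every letter is shifted forward by 10.
Decoding cshk: shift back: c−10=s, s−10=i, h−10=x, k−10=a → sixa; then reverse → axis.

axis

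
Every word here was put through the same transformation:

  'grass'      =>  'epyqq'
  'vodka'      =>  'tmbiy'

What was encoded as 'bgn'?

Compare letters: g→e is +24, r→p is +24, a→y is +24 — a constant shift. Each letter is shifted forward by 24 in the alphabet (a Caesar shift of +24).
Undoing it on bgn: b−24=d, g−24=i, n−24=p.

dip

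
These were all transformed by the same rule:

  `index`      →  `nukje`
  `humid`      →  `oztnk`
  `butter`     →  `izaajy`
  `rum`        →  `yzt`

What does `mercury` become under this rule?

tjyjzyf

The rule splits by letter class: vowels +5, consonants +7.
Applying it to mercury: m(cons)+7=t, e(vowel)+5=j, r(cons)+7=y, c(cons)+7=j, u(vowel)+5=z, r(cons)+7=y, y(cons)+7=f.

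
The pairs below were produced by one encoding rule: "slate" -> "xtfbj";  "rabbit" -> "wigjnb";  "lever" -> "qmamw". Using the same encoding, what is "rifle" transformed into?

wqktj

Shifts by position in slate: pos 0: s→x (+5), pos 1: l→t (+8), pos 2: a→f (+5), pos 3: t→b (+8) — repeating every 2. The shifts repeat in a cycle of length 2: positions 0,1,… shift by +5, +8, then the pattern repeats.
On rifle: r+5=w, i+8=q, f+5=k, l+8=t, e+5=j.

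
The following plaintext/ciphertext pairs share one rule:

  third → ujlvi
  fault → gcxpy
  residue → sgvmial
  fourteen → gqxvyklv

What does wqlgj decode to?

In third: t→u is +1, h→j is +2, i→l is +3, r→v is +4 — the shift increases by 1 each position. Each letter shifts forward by (position + 1), i.e. 1, 2, 3, … — the shift grows by one for each successive letter.
Reversing it on wqlgj: w−1=v, q−2=o, l−3=i, g−4=c, j−5=e.

voice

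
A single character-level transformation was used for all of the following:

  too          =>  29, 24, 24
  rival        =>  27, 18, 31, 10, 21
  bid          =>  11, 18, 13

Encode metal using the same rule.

22, 14, 29, 10, 21

Each letter is replaced by its alphabet position (a=1..z=26) + 9.
For metal: m=13→22, e=5→14, t=20→29, a=1→10, l=12→21.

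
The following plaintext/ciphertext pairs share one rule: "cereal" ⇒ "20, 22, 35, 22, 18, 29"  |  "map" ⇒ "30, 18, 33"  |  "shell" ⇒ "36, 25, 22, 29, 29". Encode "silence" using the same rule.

c is letter #3 and maps to 20: an offset of 17. Each letter is replaced by its alphabet position (a=1..z=26) + 17.
On silence: s=19→36, i=9→26, l=12→29, e=5→22, n=14→31, c=3→20, e=5→22.

36, 26, 29, 22, 31, 20, 22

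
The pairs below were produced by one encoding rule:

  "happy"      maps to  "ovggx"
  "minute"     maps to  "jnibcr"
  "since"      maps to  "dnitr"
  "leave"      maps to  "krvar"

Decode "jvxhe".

h(7)→o(14) and a(0)→v(21) fit y≡25x+21 (mod 26); the inverse of 25 mod 26 is 25. Each letter's alphabet position (a=0..z=25) is mapped through 25·x+21 mod 26 — an affine cipher.
Undoing it on jvxhe: j(9)→25·(9−21)≡12=m; v(21)→25·(21−21)≡0=a; x(23)→25·(23−21)≡24=y; h(7)→25·(7−21)≡14=o; e(4)→25·(4−21)≡17=r (all mod 26).

mayor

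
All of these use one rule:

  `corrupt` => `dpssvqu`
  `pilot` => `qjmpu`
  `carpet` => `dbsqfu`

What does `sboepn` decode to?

random

It's a constant shift of +1 (ROT1).
Undoing it on sboepn: s−1=r, b−1=a, o−1=n, e−1=d, p−1=o, n−1=m.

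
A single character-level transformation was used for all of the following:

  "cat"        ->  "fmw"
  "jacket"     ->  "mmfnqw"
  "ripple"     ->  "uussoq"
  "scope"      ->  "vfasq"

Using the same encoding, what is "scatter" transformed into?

The rule splits by letter class: vowels +12, consonants +3.
On scatter: s(cons)+3=v, c(cons)+3=f, a(vowel)+12=m, t(cons)+3=w, t(cons)+3=w, e(vowel)+12=q, r(cons)+3=u.

vfmwwqu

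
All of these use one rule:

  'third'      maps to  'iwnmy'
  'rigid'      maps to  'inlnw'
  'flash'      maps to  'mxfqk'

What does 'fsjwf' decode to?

The word is reversed, then every letter is shifted forward by 5.
Undoing it on fsjwf: shift back: f−5=a, s−5=n, j−5=e, w−5=r, f−5=a → anera; then reverse → arena.

arena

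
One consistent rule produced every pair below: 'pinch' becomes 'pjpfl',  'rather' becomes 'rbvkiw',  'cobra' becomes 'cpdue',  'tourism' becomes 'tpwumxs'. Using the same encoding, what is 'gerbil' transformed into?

In pinch: p→p is +0, i→j is +1, n→p is +2, c→f is +3 — the shift increases by 1 each position. Each letter shifts forward by its position index (0, 1, 2, …) — the shift grows by one for each successive letter.
Applying it to gerbil: g+0=g, e+1=f, r+2=t, b+3=e, i+4=m, l+5=q.

gftemq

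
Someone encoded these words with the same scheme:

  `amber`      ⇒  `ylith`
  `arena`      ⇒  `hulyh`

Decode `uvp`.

ion

The output letters match the input read backwards, each shifted +7: amber reversed is rebma. Read the word backwards and shift each letter +7.
Undoing it on uvp: shift back: u−7=n, v−7=o, p−7=i → noi; then reverse → ion.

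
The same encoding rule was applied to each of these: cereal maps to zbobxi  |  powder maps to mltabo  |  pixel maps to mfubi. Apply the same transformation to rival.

ofsxi

Compare letters: c→z is +23, e→b is +23, r→o is +23 — a constant shift. Every letter moves 23 places later in the alphabet, wrapping around z→a.
For rival: r+23=o, i+23=f, v+23=s, a+23=x, l+23=i.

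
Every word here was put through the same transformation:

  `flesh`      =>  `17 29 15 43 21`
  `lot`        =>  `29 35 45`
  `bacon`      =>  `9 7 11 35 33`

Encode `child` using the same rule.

f(#6)→17 and l(#12)→29: differences scale by 2, so n = 2·pos + 5. With a=1..z=26, the number is 2·pos + 5.
On child: c=3→11, h=8→21, i=9→23, l=12→29, d=4→13.

11 21 23 29 13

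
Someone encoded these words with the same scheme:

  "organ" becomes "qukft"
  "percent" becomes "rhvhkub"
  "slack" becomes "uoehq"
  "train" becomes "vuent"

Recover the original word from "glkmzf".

In organ: o→q is +2, r→u is +3, g→k is +4, a→f is +5 — the shift increases by 1 each position. Letter i (0-indexed) is shifted by i+2, so successive shifts are 2, 3, 4, ….
Decoding glkmzf: g−2=e, l−3=i, k−4=g, m−5=h, z−6=t, f−7=y.

eighty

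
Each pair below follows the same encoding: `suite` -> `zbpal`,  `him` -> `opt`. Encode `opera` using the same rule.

vwlyh

This is a Caesar cipher with shift 7.
On opera: o+7=v, p+7=w, e+7=l, r+7=y, a+7=h.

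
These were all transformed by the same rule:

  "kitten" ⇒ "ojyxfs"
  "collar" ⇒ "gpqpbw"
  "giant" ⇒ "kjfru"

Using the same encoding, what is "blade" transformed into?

Shifts by position in kitten: pos 0: k→o (+4), pos 1: i→j (+1), pos 2: t→y (+5), pos 3: t→x (+4), pos 4: e→f (+1), pos 5: n→s (+5) — repeating every 3. A repeating key of period 3 is used — shifts +4, +1, +5 over and over.
On blade: b+4=f, l+1=m, a+5=f, d+4=h, e+1=f.

fmfhf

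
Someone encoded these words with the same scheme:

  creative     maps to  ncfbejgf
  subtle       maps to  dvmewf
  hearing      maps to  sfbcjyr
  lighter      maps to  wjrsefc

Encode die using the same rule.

ojf

The rule splits by letter class: vowels +1, consonants +11.
Applying it to die: d(cons)+11=o, i(vowel)+1=j, e(vowel)+1=f.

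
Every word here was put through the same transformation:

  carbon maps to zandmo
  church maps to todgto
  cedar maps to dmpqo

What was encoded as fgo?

The word is reversed, then every letter is shifted forward by 12.
Decoding fgo: shift back: f−12=t, g−12=u, o−12=c → tuc; then reverse → cut.

cut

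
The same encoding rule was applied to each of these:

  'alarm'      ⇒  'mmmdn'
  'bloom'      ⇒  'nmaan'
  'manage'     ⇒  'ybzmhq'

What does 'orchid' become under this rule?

A repeating key of period 3 is used — shifts +12, +1, +12 over and over.
On orchid: o+12=a, r+1=s, c+12=o, h+12=t, i+1=j, d+12=p.

asotjp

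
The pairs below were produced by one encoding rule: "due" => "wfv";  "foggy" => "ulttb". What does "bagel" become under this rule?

yztvo

Each pair mirrors across the alphabet (d↔w, u↔f, e↔v): positions sum to 25. Letters are reflected about the middle of the alphabet (position → 25−position): Atbash.
On bagel: b↔y, a↔z, g↔t, e↔v, l↔o.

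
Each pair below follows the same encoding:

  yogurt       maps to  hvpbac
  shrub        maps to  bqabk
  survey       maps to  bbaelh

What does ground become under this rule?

The shift depends on letter class: consonant y→h is +9, but vowel o→v is +7. The rule splits by letter class: vowels +7, consonants +9.
On ground: g(cons)+9=p, r(cons)+9=a, o(vowel)+7=v, u(vowel)+7=b, n(cons)+9=w, d(cons)+9=m.

pavbwm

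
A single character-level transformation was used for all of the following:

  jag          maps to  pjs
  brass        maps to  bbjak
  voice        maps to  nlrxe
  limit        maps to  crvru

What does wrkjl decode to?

The output letters match the input read backwards, each shifted +9: jag reversed is gaj. Read the word backwards and shift each letter +9.
Undoing it on wrkjl: shift back: w−9=n, r−9=i, k−9=b, j−9=a, l−9=c → nibac; then reverse → cabin.

cabin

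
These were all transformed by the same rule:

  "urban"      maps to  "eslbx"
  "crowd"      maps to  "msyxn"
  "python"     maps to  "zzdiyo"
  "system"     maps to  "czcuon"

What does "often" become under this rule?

ygdfx

The shifts repeat in a cycle of length 2: positions 0,1,… shift by +10, +1, then the pattern repeats.
Applying it to often: o+10=y, f+1=g, t+10=d, e+1=f, n+10=x.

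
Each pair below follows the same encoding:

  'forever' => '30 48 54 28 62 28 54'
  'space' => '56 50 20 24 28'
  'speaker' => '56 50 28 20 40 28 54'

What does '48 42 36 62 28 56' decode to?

olives

f(#6)→30 and o(#15)→48: differences scale by 2, so n = 2·pos + 18. The formula is n = 2×(alphabet index, a=1) + 18.
Reversing it on 48 42 36 62 28 56: 48→(48−18)÷2=15=o, 42→(42−18)÷2=12=l, 36→(36−18)÷2=9=i, 62→(62−18)÷2=22=v, 28→(28−18)÷2=5=e, 56→(56−18)÷2=19=s.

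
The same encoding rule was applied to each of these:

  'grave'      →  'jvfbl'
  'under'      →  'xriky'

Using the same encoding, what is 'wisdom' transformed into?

In grave: g→j is +3, r→v is +4, a→f is +5, v→b is +6 — the shift increases by 1 each position. Each letter shifts forward by (position + 3), i.e. 3, 4, 5, … — the shift grows by one for each successive letter.
For wisdom: w+3=z, i+4=m, s+5=x, d+6=j, o+7=v, m+8=u.

zmxjvu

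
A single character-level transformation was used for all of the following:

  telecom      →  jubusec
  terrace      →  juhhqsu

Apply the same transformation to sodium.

Compare letters: t→j is +16, e→u is +16, l→b is +16 — a constant shift. Each letter is shifted forward by 16 in the alphabet (a Caesar shift of +16).
For sodium: s+16=i, o+16=e, d+16=t, i+16=y, u+16=k, m+16=c.

ietykc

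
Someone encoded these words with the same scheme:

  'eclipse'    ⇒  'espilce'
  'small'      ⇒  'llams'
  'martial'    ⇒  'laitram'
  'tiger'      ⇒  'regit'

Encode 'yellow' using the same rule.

The word is simply reversed.
Applying it to yellow: reverse → wolley.

wolley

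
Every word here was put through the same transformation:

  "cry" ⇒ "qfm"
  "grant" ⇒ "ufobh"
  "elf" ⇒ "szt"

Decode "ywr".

Compare letters: c→q is +14, r→f is +14, y→m is +14 — a constant shift. Each letter is shifted forward by 14 in the alphabet (a Caesar shift of +14).
Undoing it on ywr: y−14=k, w−14=i, r−14=d.

kid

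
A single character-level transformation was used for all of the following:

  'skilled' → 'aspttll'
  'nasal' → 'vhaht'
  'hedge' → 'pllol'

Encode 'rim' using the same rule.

zpu

The shift depends on letter class: consonant s→a is +8, but vowel i→p is +7. The rule splits by letter class: vowels +7, consonants +8.
On rim: r(cons)+8=z, i(vowel)+7=p, m(cons)+8=u.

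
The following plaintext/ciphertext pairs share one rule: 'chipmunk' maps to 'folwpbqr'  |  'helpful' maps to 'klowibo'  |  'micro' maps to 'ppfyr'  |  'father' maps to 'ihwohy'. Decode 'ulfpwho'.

recital

The shifts repeat in a cycle of length 2: positions 0,1,… shift by +3, +7, then the pattern repeats.
Undoing it on ulfpwho: u−3=r, l−7=e, f−3=c, p−7=i, w−3=t, h−7=a, o−3=l.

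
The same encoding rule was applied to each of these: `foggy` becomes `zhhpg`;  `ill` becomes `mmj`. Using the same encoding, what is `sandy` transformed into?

The output letters match the input read backwards, each shifted +1: foggy reversed is yggof. Two steps: reverse the string, then apply a Caesar shift of +1.
On sandy: reverse → ydnas; then shift: y+1=z, d+1=e, n+1=o, a+1=b, s+1=t.

zeobt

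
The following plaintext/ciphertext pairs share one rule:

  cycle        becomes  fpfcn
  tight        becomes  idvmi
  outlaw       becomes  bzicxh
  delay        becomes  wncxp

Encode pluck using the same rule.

Each letter's alphabet position (a=0..z=25) is mapped through 17·x+23 mod 26 — an affine cipher.
On pluck: p(15)→17·15+23≡18=s; l(11)→17·11+23≡2=c; u(20)→17·20+23≡25=z; c(2)→17·2+23≡5=f; k(10)→17·10+23≡11=l (all mod 26).

sczfl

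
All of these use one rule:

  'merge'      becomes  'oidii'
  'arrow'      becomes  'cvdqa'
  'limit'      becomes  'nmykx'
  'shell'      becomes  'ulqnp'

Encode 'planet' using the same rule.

It's a Vigenère-style cipher with numeric key [2,4,12]: position i shifts by key[i mod 3].
Applying it to planet: p+2=r, l+4=p, a+12=m, n+2=p, e+4=i, t+12=f.

rpmpif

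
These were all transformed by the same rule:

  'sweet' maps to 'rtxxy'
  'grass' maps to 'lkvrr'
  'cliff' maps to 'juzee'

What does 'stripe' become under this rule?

rykzwx

Each letter's alphabet position (a=0..z=25) is mapped through 7·x+21 mod 26 — an affine cipher.
Applying it to stripe: s(18)→7·18+21≡17=r; t(19)→7·19+21≡24=y; r(17)→7·17+21≡10=k; i(8)→7·8+21≡25=z; p(15)→7·15+21≡22=w; e(4)→7·4+21≡23=x (all mod 26).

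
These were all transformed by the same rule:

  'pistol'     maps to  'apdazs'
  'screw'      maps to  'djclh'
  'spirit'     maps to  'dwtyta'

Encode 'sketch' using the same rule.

Shifts by position in pistol: pos 0: p→a (+11), pos 1: i→p (+7), pos 2: s→d (+11), pos 3: t→a (+7) — repeating every 2. The shifts repeat in a cycle of length 2: positions 0,1,… shift by +11, +7, then the pattern repeats.
On sketch: s+11=d, k+7=r, e+11=p, t+7=a, c+11=n, h+7=o.

drpano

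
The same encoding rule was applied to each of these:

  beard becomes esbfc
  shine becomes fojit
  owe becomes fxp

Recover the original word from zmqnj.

imply

The output letters match the input read backwards, each shifted +1: beard reversed is draeb. The word is reversed, then every letter is shifted forward by 1.
Undoing it on zmqnj: shift back: z−1=y, m−1=l, q−1=p, n−1=m, j−1=i → ylpmi; then reverse → imply.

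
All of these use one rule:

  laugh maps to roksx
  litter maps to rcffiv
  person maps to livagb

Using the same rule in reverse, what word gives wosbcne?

Each letter's alphabet position (a=0..z=25) is mapped through 5·x+14 mod 26 — an affine cipher.
Reversing it on wosbcne: w(22)→21·(22−14)≡12=m; o(14)→21·(14−14)≡0=a; s(18)→21·(18−14)≡6=g; b(1)→21·(1−14)≡13=n; c(2)→21·(2−14)≡8=i; n(13)→21·(13−14)≡5=f; e(4)→21·(4−14)≡24=y (all mod 26).

magnify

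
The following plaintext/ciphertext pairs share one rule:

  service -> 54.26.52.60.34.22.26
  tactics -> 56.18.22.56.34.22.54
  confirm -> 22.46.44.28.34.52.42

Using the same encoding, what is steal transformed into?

54.56.26.18.40

s(#19)→54 and e(#5)→26: differences scale by 2, so n = 2·pos + 16. Each letter becomes 2×(its alphabet position, a=1..z=26) + 16.
On steal: s=19→54, t=20→56, e=5→26, a=1→18, l=12→40.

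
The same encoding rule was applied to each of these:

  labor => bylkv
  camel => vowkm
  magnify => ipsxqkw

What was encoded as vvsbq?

The word is reversed, then every letter is shifted forward by 10.
Reversing it on vvsbq: shift back: v−10=l, v−10=l, s−10=i, b−10=r, q−10=g → llirg; then reverse → grill.

grill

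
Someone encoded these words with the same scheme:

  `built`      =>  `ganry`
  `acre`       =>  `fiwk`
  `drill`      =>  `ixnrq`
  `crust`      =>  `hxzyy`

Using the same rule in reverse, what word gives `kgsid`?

A repeating key of period 2 is used — shifts +5, +6 over and over.
Reversing it on kgsid: k−5=f, g−6=a, s−5=n, i−6=c, d−5=y.

fancy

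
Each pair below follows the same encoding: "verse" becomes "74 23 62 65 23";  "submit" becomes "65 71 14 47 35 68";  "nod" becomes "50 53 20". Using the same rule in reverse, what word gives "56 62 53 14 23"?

Each letter becomes 3×(its alphabet position, a=1..z=26) + 8.
Reversing it on 56 62 53 14 23: 56→(56−8)÷3=16=p, 62→(62−8)÷3=18=r, 53→(53−8)÷3=15=o, 14→(14−8)÷3=2=b, 23→(23−8)÷3=5=e.

probe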